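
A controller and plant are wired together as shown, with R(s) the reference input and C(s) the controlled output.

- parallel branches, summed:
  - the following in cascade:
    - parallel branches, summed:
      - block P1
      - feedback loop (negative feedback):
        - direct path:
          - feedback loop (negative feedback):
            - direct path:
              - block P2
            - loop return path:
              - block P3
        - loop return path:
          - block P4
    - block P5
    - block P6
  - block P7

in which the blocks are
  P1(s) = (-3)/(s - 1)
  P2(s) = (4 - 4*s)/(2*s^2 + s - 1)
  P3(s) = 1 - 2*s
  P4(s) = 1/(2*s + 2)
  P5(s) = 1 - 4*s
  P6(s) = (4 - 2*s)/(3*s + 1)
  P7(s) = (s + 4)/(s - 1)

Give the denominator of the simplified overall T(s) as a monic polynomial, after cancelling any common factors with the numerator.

[1] close the feedback loop around P2, P3; result (4 - 4*s)/(10*s^2 - 11*s + 3)
[2] close the feedback loop around [P2/(1+P2*P3)], P4; result (4 - 4*s^2)/(10*s^3 - s^2 - 10*s + 5)
[3] reduce the parallel group P1, [[P2/(1+P2*P3)]/(1+[P2/(1+P2*P3)]*P4)]; result (-34*s^3 + 7*s^2 + 34*s - 19)/(10*s^4 - 11*s^3 - 9*s^2 + 15*s - 5)
[4] multiply (P1+[[P2/(1+P2*P3)]/(1+[P2/(1+P2*P3)]*P4)]), P5, P6 (series); result (-272*s^5 + 668*s^4 + 10*s^3 - 736*s^2 + 478*s - 76)/(30*s^5 - 23*s^4 - 38*s^3 + 36*s^2 - 5)
[5] sum the parallel branches ((P1+[[P2/(1+P2*P3)]/(1+[P2/(1+P2*P3)]*P4)])*P5*P6), P7; result (-242*s^5 + 795*s^4 + 7*s^3 - 855*s^2 + 503*s - 56)/(30*s^5 - 23*s^4 - 38*s^3 + 36*s^2 - 5)
Step 5 gives the fully reduced T(s), with no common factor left to cancel. The denominator's leading coefficient is 30, so divide each of its coefficients by 30 to get the monic form.

Therefore the answer is s^5 - 23*s^4/30 - 19*s^3/15 + 6*s^2/5 - 1/6.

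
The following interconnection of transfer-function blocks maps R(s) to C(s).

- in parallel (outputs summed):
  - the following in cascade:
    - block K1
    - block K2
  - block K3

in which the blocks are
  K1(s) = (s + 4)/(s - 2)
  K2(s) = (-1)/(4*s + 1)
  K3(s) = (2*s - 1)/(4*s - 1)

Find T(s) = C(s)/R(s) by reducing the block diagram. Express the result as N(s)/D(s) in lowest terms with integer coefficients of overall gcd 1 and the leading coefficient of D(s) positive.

Step 1. cascade K1, K2 gives (-s - 4)/(4*s^2 - 7*s - 2)
Step 2. reduce the parallel group (K1*K2), K3 - this is the overall T(s), already in the required normalized form

Final answer: (8*s^3 - 22*s^2 - 12*s + 6)/(16*s^3 - 32*s^2 - s + 2)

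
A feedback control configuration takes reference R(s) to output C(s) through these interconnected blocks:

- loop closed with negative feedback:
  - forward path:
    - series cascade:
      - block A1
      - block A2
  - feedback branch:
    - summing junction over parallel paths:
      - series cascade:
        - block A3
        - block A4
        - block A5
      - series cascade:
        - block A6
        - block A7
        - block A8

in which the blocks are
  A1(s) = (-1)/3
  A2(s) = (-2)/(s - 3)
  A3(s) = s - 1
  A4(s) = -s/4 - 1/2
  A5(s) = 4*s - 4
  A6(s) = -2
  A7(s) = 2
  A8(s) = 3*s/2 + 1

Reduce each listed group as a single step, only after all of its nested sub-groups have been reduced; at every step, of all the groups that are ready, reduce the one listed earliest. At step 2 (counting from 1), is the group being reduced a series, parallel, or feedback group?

1. series reduction of A1, A2
2. multiply A3, A4, A5 (series)
3. combine A6, A7, A8 in series
4. sum the parallel branches (A3*A4*A5), (A6*A7*A8)
5. close the feedback loop around (A1*A2), ((A3*A4*A5)+(A6*A7*A8))
Step 2 collapses a series group.

Answer: series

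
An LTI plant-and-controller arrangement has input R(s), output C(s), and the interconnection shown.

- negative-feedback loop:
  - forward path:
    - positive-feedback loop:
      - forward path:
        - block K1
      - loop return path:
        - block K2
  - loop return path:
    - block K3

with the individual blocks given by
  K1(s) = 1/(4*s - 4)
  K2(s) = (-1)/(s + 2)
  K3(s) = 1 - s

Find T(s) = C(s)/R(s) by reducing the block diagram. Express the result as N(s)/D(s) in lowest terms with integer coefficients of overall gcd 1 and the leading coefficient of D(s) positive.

Step 1 - apply the feedback formula to K1, K2 -> (s + 2)/(4*s^2 + 4*s - 7)
Step 2 - apply the feedback formula to [K1/(1-K1*K2)], K3, giving the overall T(s)

Final answer: (s + 2)/(3*s^2 + 3*s - 5)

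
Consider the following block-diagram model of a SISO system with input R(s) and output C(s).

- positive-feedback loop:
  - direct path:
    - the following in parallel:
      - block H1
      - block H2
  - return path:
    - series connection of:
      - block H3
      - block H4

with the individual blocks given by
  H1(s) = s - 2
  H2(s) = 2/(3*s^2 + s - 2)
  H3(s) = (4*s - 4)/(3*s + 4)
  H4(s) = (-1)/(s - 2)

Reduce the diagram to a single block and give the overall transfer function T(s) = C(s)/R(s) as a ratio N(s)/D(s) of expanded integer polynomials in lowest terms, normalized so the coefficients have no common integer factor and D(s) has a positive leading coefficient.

(1) reduce the parallel group H1, H2: (3*s^3 - 5*s^2 - 4*s + 6)/(3*s^2 + s - 2)
(2) combine H3, H4 in series: (4 - 4*s)/(3*s^2 - 2*s - 8)
(3) collapse the loop ((H1+H2) forward, (H3*H4) return), giving the overall T(s)

Therefore the answer is (9*s^5 - 21*s^4 - 26*s^3 + 66*s^2 + 20*s - 48)/(21*s^4 - 35*s^3 - 28*s^2 + 36*s - 8).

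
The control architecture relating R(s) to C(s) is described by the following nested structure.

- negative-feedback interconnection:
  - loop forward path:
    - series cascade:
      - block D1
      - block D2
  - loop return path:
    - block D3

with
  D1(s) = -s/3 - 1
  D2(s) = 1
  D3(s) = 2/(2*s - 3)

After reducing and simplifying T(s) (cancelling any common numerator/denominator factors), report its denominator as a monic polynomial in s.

Answer: s - 15/4

Working:
[1] cascade D1, D2 = -s/3 - 1
[2] feedback reduction of (D1*D2), D3 = (-2*s^2 - 3*s + 9)/(4*s - 15)
Step 2 gives the fully reduced T(s), with no common factor left to cancel. The denominator's leading coefficient is 4, so divide each of its coefficients by 4 to get the monic form.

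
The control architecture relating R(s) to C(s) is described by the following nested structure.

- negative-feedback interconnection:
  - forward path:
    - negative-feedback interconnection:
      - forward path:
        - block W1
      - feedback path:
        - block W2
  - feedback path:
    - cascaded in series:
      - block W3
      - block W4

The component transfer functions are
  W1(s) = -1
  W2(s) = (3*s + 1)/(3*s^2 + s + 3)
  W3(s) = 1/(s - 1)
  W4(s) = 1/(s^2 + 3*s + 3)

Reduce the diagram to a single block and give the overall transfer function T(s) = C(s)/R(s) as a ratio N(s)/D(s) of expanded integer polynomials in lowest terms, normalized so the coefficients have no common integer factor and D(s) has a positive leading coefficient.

Reducing step by step:

Step 1 - close the feedback loop around W1, W2, giving (-3*s^2 - s - 3)/(3*s^2 - 2*s + 2)
Step 2 - multiply W3, W4 (series), giving 1/(s^3 + 2*s^2 - 3)
Step 3 - reduce the feedback loop with forward [W1/(1+W1*W2)] and return (W3*W4), which is the overall transfer function T(s) = C(s)/R(s) in lowest terms

Answer: (-3*s^5 - 7*s^4 - 5*s^3 + 3*s^2 + 3*s + 9)/(3*s^5 + 4*s^4 - 2*s^3 - 8*s^2 + 5*s - 9)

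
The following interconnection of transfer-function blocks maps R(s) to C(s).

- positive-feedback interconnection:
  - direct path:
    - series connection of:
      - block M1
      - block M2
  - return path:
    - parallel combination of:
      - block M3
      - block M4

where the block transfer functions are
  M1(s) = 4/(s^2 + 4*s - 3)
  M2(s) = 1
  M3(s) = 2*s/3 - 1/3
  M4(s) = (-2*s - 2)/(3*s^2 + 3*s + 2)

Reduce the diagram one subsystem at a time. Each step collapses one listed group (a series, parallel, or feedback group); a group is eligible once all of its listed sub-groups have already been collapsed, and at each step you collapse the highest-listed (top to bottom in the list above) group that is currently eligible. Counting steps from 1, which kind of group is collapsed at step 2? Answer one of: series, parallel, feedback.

Step 1: multiply M1, M2 (series)
Step 2: add M3, M4 (parallel)
Step 3: reduce the feedback loop with forward (M1*M2) and return (M3+M4)
Step 2 collapses a parallel group.

Final answer: parallel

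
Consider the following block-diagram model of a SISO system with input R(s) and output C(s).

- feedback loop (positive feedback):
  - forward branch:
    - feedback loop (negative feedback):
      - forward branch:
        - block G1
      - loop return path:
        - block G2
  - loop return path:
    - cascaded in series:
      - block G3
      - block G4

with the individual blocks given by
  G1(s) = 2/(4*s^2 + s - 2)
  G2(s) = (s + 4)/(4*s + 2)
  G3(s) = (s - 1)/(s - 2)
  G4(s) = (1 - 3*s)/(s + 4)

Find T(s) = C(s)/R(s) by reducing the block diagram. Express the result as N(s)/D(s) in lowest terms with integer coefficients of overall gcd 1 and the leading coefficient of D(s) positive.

Reducing step by step:

Step 1: apply the feedback formula to G1, G2 -> (2*s + 1)/(4*s^3 + 3*s^2 - s + 1)
Step 2: series reduction of G3, G4 -> (-3*s^2 + 4*s - 1)/(s^2 + 2*s - 8)
Step 3: apply the feedback formula to [G1/(1+G1*G2)], (G3*G4); the result is T(s) itself (integer coefficients, no common factor, positive leading denominator coefficient)

Answer: (2*s^3 + 5*s^2 - 14*s - 8)/(4*s^5 + 11*s^4 - 21*s^3 - 30*s^2 + 8*s - 7)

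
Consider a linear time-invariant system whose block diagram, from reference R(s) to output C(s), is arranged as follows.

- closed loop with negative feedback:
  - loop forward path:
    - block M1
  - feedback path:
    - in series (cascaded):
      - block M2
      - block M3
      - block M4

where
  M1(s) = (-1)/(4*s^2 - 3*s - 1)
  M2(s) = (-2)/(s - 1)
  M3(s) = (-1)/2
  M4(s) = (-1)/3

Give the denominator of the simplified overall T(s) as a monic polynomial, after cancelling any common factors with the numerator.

First reduce the diagram to T(s).

[1] cascade M2, M3, M4 -> (-1)/(3*s - 3)
[2] reduce the feedback loop with forward M1 and return (M2*M3*M4) -> (3 - 3*s)/(12*s^3 - 21*s^2 + 6*s + 4)
That last expression is T(s), already simplified. Scaling its denominator by 1/12 (the reciprocal of the leading coefficient) yields the monic denominator.

Answer: s^3 - 7*s^2/4 + s/2 + 1/3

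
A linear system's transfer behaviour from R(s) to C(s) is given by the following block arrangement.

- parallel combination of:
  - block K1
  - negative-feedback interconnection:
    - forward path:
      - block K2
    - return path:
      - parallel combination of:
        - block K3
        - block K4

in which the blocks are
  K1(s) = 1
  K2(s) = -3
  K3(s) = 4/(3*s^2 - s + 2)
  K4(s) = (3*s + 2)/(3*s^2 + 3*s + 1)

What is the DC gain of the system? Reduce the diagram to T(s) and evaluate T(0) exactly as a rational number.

Step 1: reduce the parallel group K3, K4, giving (9*s^3 + 15*s^2 + 16*s + 8)/(9*s^4 + 6*s^3 + 6*s^2 + 5*s + 2)
Step 2: apply the feedback formula to K2, (K3+K4), giving (-27*s^4 - 18*s^3 - 18*s^2 - 15*s - 6)/(9*s^4 - 21*s^3 - 39*s^2 - 43*s - 22)
Step 3: add K1, [K2/(1+K2*(K3+K4))] (parallel), giving (-18*s^4 - 39*s^3 - 57*s^2 - 58*s - 28)/(9*s^4 - 21*s^3 - 39*s^2 - 43*s - 22)
The step-3 result is T(s). Setting s = 0: T(0) = -28/(-22) = 14/11.

Final answer: 14/11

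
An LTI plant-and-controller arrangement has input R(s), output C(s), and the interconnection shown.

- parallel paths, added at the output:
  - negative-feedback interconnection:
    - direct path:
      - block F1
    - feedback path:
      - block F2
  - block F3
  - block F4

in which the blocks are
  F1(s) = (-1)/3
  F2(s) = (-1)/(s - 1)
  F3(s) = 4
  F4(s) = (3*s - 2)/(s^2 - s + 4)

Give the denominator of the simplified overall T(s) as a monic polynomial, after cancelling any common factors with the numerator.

Step 1: feedback reduction of F1, F2 = (1 - s)/(3*s - 2)
Step 2: reduce the parallel group [F1/(1+F1*F2)], F3, F4 = (11*s^3 - 9*s^2 + 39*s - 24)/(3*s^3 - 5*s^2 + 14*s - 8)
The result of step 2 is T(s) in lowest terms. Its denominator has leading coefficient 3; dividing the denominator through by 3 makes it monic.

Final answer: s^3 - 5*s^2/3 + 14*s/3 - 8/3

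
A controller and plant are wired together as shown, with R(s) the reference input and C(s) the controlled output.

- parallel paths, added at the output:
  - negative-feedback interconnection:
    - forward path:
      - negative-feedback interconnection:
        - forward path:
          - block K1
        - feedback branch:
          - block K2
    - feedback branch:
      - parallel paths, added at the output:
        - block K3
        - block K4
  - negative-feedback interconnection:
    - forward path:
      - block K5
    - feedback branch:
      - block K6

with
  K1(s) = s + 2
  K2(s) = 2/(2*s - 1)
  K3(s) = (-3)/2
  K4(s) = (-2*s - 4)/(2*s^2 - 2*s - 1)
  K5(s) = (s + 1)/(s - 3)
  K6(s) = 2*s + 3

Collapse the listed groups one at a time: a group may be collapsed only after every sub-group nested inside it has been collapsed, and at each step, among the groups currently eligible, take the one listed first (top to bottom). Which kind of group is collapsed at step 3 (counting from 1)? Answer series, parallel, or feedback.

Step 1. reduce the feedback loop with forward K1 and return K2
Step 2. sum the parallel branches K3, K4
Step 3. reduce the feedback loop with forward [K1/(1+K1*K2)] and return (K3+K4)
Step 4. close the feedback loop around K5, K6
Step 5. parallel reduction of [[K1/(1+K1*K2)]/(1+[K1/(1+K1*K2)]*(K3+K4))], [K5/(1+K5*K6)]
At step 3 the group reduced is feedback.

Answer: feedback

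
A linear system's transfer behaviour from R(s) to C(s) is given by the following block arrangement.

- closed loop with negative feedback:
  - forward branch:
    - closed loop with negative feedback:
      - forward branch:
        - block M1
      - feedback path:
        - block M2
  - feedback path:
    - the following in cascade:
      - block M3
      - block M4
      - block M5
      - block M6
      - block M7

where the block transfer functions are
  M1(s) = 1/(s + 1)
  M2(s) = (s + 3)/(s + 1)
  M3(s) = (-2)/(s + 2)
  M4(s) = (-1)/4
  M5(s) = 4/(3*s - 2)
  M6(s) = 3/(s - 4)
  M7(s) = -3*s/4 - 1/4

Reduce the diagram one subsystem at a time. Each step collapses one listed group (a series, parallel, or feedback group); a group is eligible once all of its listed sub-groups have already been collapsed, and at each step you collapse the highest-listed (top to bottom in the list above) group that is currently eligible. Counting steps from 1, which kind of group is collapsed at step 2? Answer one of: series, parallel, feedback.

[1] reduce the feedback loop with forward M1 and return M2
[2] reduce the series chain M3, M4, M5, M6, M7
[3] feedback reduction of [M1/(1+M1*M2)], (M3*M4*M5*M6*M7)
Step 2 collapses a series group.

Therefore the answer is series.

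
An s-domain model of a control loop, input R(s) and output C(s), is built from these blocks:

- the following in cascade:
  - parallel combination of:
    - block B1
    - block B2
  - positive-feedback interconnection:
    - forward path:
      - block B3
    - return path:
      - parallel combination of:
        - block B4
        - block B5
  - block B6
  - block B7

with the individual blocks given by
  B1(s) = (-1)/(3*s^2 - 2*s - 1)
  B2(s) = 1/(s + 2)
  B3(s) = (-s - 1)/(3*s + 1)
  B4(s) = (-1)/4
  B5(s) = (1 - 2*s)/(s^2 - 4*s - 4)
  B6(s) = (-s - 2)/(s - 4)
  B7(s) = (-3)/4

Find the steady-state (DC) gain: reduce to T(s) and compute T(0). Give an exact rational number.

Step 1. reduce the parallel group B1, B2, giving (3*s^2 - 3*s - 3)/(3*s^3 + 4*s^2 - 5*s - 2)
Step 2. sum the parallel branches B4, B5, giving (-s^2 - 4*s + 8)/(4*s^2 - 16*s - 16)
Step 3. collapse the loop (B3 forward, (B4+B5) return), giving (-4*s^3 + 12*s^2 + 32*s + 16)/(11*s^3 - 49*s^2 - 60*s - 8)
Step 4. multiply (B1+B2), [B3/(1-B3*(B4+B5))], B6, B7 (series), giving (-9*s^5 + 36*s^4 + 54*s^3 - 63*s^2 - 108*s - 36)/(33*s^6 - 301*s^5 + 583*s^4 + 517*s^3 - 504*s^2 - 296*s - 32)
The step-4 result is T(s). Setting s = 0: T(0) = -36/(-32) = 9/8.

Answer: 9/8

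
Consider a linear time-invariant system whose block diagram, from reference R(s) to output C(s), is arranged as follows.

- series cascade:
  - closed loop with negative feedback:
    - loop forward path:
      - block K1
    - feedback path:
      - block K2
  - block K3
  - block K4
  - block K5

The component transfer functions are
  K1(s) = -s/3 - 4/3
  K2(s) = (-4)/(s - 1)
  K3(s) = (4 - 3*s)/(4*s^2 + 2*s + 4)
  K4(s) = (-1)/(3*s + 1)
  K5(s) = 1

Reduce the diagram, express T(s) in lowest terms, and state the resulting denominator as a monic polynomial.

The answer is s^4 + 113*s^3/42 + 19*s^2/7 + 5*s/2 + 13/21.

Reasoning:
Step 1. feedback reduction of K1, K2 gives (-s^2 - 3*s + 4)/(7*s + 13)
Step 2. combine [K1/(1+K1*K2)], K3, K4, K5 in series gives (-3*s^3 - 5*s^2 + 24*s - 16)/(84*s^4 + 226*s^3 + 228*s^2 + 210*s + 52)
No further cancellation is possible in the step-2 result, so that is T(s). Its denominator becomes monic after dividing by the leading coefficient 84.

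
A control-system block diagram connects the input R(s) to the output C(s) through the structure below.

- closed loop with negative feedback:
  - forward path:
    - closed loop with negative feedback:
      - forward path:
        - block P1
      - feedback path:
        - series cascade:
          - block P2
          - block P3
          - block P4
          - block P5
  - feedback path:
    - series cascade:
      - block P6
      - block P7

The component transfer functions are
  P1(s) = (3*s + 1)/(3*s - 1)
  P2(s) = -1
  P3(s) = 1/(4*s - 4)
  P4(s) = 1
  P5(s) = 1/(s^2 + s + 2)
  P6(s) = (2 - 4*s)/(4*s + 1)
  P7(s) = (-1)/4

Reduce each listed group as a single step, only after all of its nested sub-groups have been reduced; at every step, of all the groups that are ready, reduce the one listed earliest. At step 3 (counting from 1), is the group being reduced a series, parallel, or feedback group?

The answer is series.

Reasoning:
(1) multiply P2, P3, P4, P5 (series)
(2) collapse the loop (P1 forward, (P2*P3*P4*P5) return)
(3) series reduction of P6, P7
(4) apply the feedback formula to [P1/(1+P1*(P2*P3*P4*P5))], (P6*P7)
So the answer for step 3 is series.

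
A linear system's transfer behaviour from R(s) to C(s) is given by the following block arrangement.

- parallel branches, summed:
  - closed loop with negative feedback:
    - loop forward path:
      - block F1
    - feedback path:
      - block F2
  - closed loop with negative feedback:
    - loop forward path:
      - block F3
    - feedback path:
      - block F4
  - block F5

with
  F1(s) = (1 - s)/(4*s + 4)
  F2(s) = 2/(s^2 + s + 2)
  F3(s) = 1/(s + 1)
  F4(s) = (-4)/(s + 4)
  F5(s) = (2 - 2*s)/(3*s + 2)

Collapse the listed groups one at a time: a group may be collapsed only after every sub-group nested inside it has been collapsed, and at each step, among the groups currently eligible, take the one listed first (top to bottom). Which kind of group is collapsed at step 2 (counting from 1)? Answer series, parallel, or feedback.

1. reduce the feedback loop with forward F1 and return F2
2. apply the feedback formula to F3, F4
3. parallel reduction of [F1/(1+F1*F2)], [F3/(1+F3*F4)], F5
The group at step 2 is a feedback group.

Hence the answer: feedback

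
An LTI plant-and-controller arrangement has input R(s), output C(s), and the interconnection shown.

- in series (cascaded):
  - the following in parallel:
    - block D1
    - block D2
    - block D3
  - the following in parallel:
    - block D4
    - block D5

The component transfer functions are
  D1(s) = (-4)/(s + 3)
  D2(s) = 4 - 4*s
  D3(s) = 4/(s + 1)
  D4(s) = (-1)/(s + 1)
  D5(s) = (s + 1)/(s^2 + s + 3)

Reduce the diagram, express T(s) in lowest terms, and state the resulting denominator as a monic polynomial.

The answer is s^5 + 6*s^4 + 15*s^3 + 25*s^2 + 24*s + 9.

Reasoning:
[1] parallel reduction of D1, D2, D3 = (-4*s^3 - 12*s^2 + 4*s + 20)/(s^2 + 4*s + 3)
[2] sum the parallel branches D4, D5 = (s - 2)/(s^3 + 2*s^2 + 4*s + 3)
[3] reduce the series chain (D1+D2+D3), (D4+D5) = (-4*s^4 - 4*s^3 + 28*s^2 + 12*s - 40)/(s^5 + 6*s^4 + 15*s^3 + 25*s^2 + 24*s + 9)
That last expression is T(s), already simplified, and its denominator is already monic.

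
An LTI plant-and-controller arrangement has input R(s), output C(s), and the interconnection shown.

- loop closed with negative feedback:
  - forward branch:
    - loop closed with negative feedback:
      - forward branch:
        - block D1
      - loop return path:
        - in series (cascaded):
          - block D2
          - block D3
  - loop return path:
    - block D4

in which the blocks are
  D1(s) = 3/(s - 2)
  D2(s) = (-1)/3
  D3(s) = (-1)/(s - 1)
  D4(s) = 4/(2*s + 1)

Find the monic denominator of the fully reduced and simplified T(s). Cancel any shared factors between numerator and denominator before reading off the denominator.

(1) series reduction of D2, D3 -> 1/(3*s - 3)
(2) apply the feedback formula to D1, (D2*D3) -> (3*s - 3)/(s^2 - 3*s + 3)
(3) apply the feedback formula to [D1/(1+D1*(D2*D3))], D4 -> (6*s^2 - 3*s - 3)/(2*s^3 - 5*s^2 + 15*s - 9)
T(s) is the step-3 result (common factors already cancelled). Leading coefficient of the denominator: 2. Divide through by 2 for the monic polynomial.

Therefore the answer is s^3 - 5*s^2/2 + 15*s/2 - 9/2.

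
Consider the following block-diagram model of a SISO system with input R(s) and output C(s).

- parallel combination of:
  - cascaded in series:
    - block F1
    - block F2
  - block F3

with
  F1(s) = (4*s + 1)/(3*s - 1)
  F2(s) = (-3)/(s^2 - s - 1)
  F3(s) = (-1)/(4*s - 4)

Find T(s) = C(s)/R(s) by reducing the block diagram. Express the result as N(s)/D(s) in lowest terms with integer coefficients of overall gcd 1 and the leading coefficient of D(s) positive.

[1] multiply F1, F2 (series); result (-12*s - 3)/(3*s^3 - 4*s^2 - 2*s + 1)
[2] sum the parallel branches (F1*F2), F3, which is the overall transfer function T(s) = C(s)/R(s) in lowest terms

Final answer: (-3*s^3 - 44*s^2 + 38*s + 11)/(12*s^4 - 28*s^3 + 8*s^2 + 12*s - 4)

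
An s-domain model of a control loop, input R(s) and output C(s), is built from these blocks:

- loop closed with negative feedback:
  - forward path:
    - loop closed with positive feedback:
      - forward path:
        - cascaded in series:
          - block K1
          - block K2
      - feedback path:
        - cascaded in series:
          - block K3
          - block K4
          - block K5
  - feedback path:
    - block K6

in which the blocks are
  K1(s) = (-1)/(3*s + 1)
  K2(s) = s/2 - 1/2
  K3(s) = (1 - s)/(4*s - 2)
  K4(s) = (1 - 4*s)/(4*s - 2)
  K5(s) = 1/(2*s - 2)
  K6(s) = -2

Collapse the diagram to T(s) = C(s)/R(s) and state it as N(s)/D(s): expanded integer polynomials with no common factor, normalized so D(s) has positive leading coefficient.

Reducing step by step:

(1) cascade K1, K2: (1 - s)/(6*s + 2)
(2) combine K3, K4, K5 in series: (4*s - 1)/(32*s^2 - 32*s + 8)
(3) close the feedback loop around (K1*K2), (K3*K4*K5): (-32*s^3 + 64*s^2 - 40*s + 8)/(192*s^3 - 124*s^2 - 21*s + 17)
(4) reduce the feedback loop with forward [(K1*K2)/(1-(K1*K2)*(K3*K4*K5))] and return K6 - this is the overall T(s), already in the required normalized form

Answer: (-32*s^3 + 64*s^2 - 40*s + 8)/(256*s^3 - 252*s^2 + 59*s + 1)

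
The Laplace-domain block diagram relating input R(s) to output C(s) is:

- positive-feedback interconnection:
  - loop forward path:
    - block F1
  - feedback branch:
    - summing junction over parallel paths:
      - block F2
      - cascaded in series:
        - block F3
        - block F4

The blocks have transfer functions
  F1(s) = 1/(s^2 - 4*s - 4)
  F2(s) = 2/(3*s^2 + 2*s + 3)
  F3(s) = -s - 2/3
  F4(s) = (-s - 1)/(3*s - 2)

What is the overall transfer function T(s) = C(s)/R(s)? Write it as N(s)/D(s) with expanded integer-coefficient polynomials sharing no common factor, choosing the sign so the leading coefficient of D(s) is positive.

First reduce the diagram to T(s).

Step 1: reduce the series chain F3, F4, giving (3*s^2 + 5*s + 2)/(9*s - 6)
Step 2: parallel reduction of F2, (F3*F4), giving (9*s^4 + 21*s^3 + 25*s^2 + 37*s - 6)/(27*s^3 + 15*s - 18)
Step 3: apply the feedback formula to F1, (F2+(F3*F4)), which is the overall transfer function T(s) = C(s)/R(s) in lowest terms

Answer: (27*s^3 + 15*s - 18)/(27*s^5 - 117*s^4 - 114*s^3 - 103*s^2 - 25*s + 78)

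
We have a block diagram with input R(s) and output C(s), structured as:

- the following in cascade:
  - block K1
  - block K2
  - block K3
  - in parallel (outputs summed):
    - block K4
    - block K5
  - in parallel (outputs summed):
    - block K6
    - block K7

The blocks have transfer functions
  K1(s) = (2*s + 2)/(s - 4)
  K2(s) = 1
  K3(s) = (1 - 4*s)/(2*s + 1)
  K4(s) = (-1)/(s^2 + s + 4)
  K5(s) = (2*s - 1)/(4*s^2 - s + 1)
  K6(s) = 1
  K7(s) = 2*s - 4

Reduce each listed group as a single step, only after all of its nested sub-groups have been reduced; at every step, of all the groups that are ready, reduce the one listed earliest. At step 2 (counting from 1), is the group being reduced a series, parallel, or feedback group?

The answer is parallel.

Reasoning:
Step 1 - sum the parallel branches K4, K5
Step 2 - add K6, K7 (parallel)
Step 3 - multiply K1, K2, K3, (K4+K5), (K6+K7) (series)
At step 2 the group reduced is parallel.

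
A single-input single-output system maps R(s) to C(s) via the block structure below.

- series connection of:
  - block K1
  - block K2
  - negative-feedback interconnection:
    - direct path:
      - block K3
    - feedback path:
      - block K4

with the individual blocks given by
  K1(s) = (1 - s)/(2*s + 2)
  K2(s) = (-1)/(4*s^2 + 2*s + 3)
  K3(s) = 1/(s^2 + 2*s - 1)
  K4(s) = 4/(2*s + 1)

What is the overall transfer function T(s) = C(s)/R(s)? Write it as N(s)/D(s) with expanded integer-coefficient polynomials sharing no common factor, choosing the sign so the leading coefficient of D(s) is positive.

Step 1. apply the feedback formula to K3, K4 gives (2*s + 1)/(2*s^3 + 5*s^2 + 3)
Step 2. combine K1, K2, [K3/(1+K3*K4)] in series, which is the overall transfer function T(s) = C(s)/R(s) in lowest terms

Hence the answer: (2*s^2 - s - 1)/(16*s^6 + 64*s^5 + 80*s^4 + 86*s^3 + 66*s^2 + 30*s + 18)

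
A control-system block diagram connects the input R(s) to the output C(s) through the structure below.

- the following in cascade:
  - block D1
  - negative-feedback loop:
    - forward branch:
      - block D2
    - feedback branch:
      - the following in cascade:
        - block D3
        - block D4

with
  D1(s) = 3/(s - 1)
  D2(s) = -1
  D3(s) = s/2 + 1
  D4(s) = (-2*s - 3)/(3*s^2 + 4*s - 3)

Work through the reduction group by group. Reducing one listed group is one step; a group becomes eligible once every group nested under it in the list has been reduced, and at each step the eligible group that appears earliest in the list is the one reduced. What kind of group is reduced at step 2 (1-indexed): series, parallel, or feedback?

The answer is feedback.

Reasoning:
Step 1. series reduction of D3, D4
Step 2. apply the feedback formula to D2, (D3*D4)
Step 3. series reduction of D1, [D2/(1+D2*(D3*D4))]
Step 2 collapses a feedback group.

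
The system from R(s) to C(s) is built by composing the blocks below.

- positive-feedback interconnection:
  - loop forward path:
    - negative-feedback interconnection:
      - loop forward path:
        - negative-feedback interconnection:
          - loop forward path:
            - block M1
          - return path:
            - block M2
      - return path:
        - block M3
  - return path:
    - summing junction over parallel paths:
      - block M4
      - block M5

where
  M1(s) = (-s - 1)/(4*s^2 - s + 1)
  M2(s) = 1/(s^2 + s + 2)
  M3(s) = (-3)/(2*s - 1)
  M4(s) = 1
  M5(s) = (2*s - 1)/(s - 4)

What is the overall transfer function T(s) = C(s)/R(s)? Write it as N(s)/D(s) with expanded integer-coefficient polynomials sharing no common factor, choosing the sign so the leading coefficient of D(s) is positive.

Answer: (-2*s^5 + 5*s^4 + 8*s^3 + 15*s^2 + 6*s - 8)/(8*s^6 - 24*s^5 + 7*s^4 - 73*s^3 + 20*s^2 - 58*s - 10)

Working:
[1] feedback reduction of M1, M2; result (-s^3 - 2*s^2 - 3*s - 2)/(4*s^4 + 3*s^3 + 8*s^2 - 2*s + 1)
[2] collapse the loop ([M1/(1+M1*M2)] forward, M3 return); result (-2*s^4 - 3*s^3 - 4*s^2 - s + 2)/(8*s^5 + 2*s^4 + 16*s^3 - 6*s^2 + 13*s + 5)
[3] sum the parallel branches M4, M5; result (3*s - 5)/(s - 4)
[4] close the feedback loop around [[M1/(1+M1*M2)]/(1+[M1/(1+M1*M2)]*M3)], (M4+M5); the result is T(s) itself (integer coefficients, no common factor, positive leading denominator coefficient)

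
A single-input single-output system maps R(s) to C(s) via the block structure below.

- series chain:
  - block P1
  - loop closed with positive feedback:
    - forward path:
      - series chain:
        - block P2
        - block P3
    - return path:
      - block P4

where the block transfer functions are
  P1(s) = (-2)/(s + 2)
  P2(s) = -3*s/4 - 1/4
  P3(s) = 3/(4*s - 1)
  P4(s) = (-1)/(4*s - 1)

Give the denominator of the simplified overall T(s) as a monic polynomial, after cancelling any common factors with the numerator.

First reduce the diagram to T(s).

[1] combine P2, P3 in series = (-9*s - 3)/(16*s - 4)
[2] feedback reduction of (P2*P3), P4 = (-36*s^2 - 3*s + 3)/(64*s^2 - 41*s + 1)
[3] combine P1, [(P2*P3)/(1-(P2*P3)*P4)] in series = (72*s^2 + 6*s - 6)/(64*s^3 + 87*s^2 - 81*s + 2)
That last expression is T(s), already simplified. Scaling its denominator by 1/64 (the reciprocal of the leading coefficient) yields the monic denominator.

Answer: s^3 + 87*s^2/64 - 81*s/64 + 1/32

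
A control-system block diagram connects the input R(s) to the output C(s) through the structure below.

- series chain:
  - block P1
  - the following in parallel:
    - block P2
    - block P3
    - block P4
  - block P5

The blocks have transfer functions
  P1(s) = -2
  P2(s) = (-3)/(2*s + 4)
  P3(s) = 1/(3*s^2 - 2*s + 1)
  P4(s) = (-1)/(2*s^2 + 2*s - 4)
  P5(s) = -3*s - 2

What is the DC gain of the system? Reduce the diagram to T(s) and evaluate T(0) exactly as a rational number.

First reduce the diagram to T(s).

Step 1: reduce the parallel group P2, P3, P4 gives (-9*s^3 + 14*s^2 - 5*s - 2)/(6*s^4 + 2*s^3 - 14*s^2 + 10*s - 4)
Step 2: multiply P1, (P2+P3+P4), P5 (series) gives (-27*s^4 + 24*s^3 + 13*s^2 - 16*s - 4)/(3*s^4 + s^3 - 7*s^2 + 5*s - 2)
Step 2 gives the overall T(s). Then T(0) = -4/(-2) = 2.

Answer: 2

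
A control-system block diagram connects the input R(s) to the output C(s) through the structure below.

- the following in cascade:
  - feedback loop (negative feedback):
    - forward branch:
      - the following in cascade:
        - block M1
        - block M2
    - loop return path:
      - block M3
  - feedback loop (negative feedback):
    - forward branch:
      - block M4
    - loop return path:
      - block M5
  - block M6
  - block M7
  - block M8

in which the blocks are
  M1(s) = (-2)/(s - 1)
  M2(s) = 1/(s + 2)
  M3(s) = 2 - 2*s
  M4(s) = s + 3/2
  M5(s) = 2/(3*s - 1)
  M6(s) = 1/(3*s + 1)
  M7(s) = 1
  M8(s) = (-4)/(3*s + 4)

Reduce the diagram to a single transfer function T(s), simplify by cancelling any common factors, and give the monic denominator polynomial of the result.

Answer: s^5 + 106*s^4/15 + 49*s^3/9 - 20*s^2/3 - 52*s/9 - 16/15

Working:
[1] series reduction of M1, M2, giving (-2)/(s^2 + s - 2)
[2] collapse the loop ((M1*M2) forward, M3 return), giving (-2)/(s^2 + 5*s - 6)
[3] close the feedback loop around M4, M5, giving (6*s^2 + 7*s - 3)/(10*s + 4)
[4] multiply [(M1*M2)/(1+(M1*M2)*M3)], [M4/(1+M4*M5)], M6, M7, M8 (series), giving (24*s^2 + 28*s - 12)/(45*s^5 + 318*s^4 + 245*s^3 - 300*s^2 - 260*s - 48)
The result of step 4 is T(s) in lowest terms. Its denominator has leading coefficient 45; dividing the denominator through by 45 makes it monic.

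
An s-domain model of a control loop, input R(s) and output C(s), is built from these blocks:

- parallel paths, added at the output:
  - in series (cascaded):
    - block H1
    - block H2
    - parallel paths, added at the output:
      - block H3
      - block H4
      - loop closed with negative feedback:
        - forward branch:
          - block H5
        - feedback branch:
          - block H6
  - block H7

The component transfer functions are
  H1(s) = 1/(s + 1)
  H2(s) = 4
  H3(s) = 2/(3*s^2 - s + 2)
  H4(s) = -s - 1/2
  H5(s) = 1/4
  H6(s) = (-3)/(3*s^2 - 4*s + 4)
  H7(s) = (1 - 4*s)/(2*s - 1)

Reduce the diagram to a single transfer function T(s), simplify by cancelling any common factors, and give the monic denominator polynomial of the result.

First reduce the diagram to T(s).

1. collapse the loop (H5 forward, H6 return), giving (3*s^2 - 4*s + 4)/(12*s^2 - 16*s + 13)
2. sum the parallel branches H3, H4, [H5/(1+H5*H6)], giving (-72*s^5 + 102*s^4 - 128*s^3 + 103*s^2 - 95*s + 42)/(72*s^4 - 120*s^3 + 158*s^2 - 90*s + 52)
3. cascade H1, H2, (H3+H4+[H5/(1+H5*H6)]), giving (-144*s^5 + 204*s^4 - 256*s^3 + 206*s^2 - 190*s + 84)/(36*s^5 - 24*s^4 + 19*s^3 + 34*s^2 - 19*s + 26)
4. reduce the parallel group (H1*H2*(H3+H4+[H5/(1+H5*H6)])), H7, giving (-432*s^6 + 684*s^5 - 816*s^4 + 551*s^3 - 476*s^2 + 235*s - 58)/(72*s^6 - 84*s^5 + 62*s^4 + 49*s^3 - 72*s^2 + 71*s - 26)
That last expression is T(s), already simplified. Scaling its denominator by 1/72 (the reciprocal of the leading coefficient) yields the monic denominator.

Answer: s^6 - 7*s^5/6 + 31*s^4/36 + 49*s^3/72 - s^2 + 71*s/72 - 13/36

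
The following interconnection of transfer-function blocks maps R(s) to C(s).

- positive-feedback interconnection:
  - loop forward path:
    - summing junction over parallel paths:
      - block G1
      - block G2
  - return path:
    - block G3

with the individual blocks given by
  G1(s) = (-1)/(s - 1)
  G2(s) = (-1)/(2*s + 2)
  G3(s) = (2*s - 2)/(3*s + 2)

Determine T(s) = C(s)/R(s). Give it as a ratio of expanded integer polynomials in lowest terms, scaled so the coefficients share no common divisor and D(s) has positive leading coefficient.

The answer is (-9*s^2 - 9*s - 2)/(6*s^3 + 10*s^2 - 10*s - 6).

Reasoning:
[1] reduce the parallel group G1, G2 = (-3*s - 1)/(2*s^2 - 2)
[2] collapse the loop ((G1+G2) forward, G3 return) - this is the overall T(s), already in the required normalized form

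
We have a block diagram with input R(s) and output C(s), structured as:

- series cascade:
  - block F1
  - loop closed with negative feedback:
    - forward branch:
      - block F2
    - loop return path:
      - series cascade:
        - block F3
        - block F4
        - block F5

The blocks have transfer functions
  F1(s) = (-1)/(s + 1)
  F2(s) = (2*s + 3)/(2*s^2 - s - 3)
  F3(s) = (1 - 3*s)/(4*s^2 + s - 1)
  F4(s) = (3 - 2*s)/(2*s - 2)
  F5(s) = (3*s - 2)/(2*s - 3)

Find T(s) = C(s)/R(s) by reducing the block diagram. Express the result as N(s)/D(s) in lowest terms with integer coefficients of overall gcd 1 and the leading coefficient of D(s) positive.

1. reduce the series chain F3, F4, F5 gives (9*s^2 - 9*s + 2)/(8*s^3 - 6*s^2 - 4*s + 2)
2. collapse the loop (F2 forward, (F3*F4*F5) return) gives (16*s^4 + 12*s^3 - 26*s^2 - 8*s + 6)/(16*s^5 - 20*s^4 - 8*s^3 + 35*s^2 - 13*s)
3. cascade F1, [F2/(1+F2*(F3*F4*F5))] - this is the overall T(s), already in the required normalized form

Answer: (-16*s^4 - 12*s^3 + 26*s^2 + 8*s - 6)/(16*s^6 - 4*s^5 - 28*s^4 + 27*s^3 + 22*s^2 - 13*s)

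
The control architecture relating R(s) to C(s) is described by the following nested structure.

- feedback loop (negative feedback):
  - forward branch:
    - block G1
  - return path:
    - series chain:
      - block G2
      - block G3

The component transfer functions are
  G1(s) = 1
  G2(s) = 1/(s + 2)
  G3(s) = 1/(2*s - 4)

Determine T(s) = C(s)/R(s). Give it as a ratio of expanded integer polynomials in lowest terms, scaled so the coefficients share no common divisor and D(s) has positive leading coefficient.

Reducing step by step:

Step 1 - combine G2, G3 in series; result 1/(2*s^2 - 8)
Step 2 - collapse the loop (G1 forward, (G2*G3) return), giving the overall T(s)

Answer: (2*s^2 - 8)/(2*s^2 - 7)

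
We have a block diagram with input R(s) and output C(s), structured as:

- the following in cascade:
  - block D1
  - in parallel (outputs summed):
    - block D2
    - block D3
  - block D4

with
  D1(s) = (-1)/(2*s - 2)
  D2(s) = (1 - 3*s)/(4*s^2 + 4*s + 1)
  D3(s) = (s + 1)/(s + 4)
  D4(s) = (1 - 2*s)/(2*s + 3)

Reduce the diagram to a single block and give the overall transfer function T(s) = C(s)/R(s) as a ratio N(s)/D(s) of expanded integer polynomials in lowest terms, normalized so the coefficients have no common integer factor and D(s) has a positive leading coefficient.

First reduce the diagram to T(s).

(1) combine D2, D3 in parallel -> (4*s^3 + 5*s^2 - 6*s + 5)/(4*s^3 + 20*s^2 + 17*s + 4)
(2) cascade D1, (D2+D3), D4; the result is T(s) itself (integer coefficients, no common factor, positive leading denominator coefficient)

Answer: (8*s^4 + 6*s^3 - 17*s^2 + 16*s - 5)/(16*s^5 + 88*s^4 + 84*s^3 - 70*s^2 - 94*s - 24)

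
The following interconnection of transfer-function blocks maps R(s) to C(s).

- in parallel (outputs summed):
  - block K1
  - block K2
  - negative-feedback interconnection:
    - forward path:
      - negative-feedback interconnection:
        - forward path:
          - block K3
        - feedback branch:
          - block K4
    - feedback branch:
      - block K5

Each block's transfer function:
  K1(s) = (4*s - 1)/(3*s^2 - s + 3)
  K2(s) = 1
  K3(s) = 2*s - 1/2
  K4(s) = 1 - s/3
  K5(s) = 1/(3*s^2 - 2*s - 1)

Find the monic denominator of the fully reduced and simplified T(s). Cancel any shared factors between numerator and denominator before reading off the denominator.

The answer is s^6 - 17*s^5/4 + 61*s^4/18 - 133*s^3/36 + 25*s^2/18 + 5*s/12 + 1/2.

Reasoning:
Step 1. collapse the loop (K3 forward, K4 return); result (3 - 12*s)/(4*s^2 - 13*s - 3)
Step 2. close the feedback loop around [K3/(1+K3*K4)], K5; result (-36*s^3 + 33*s^2 + 6*s - 3)/(12*s^4 - 47*s^3 + 13*s^2 + 7*s + 6)
Step 3. parallel reduction of K1, K2, [[K3/(1+K3*K4)]/(1+[K3/(1+K3*K4)]*K5)]; result (36*s^6 - 213*s^5 + 57*s^4 - 157*s^3 + 149*s^2 + 53*s + 3)/(36*s^6 - 153*s^5 + 122*s^4 - 133*s^3 + 50*s^2 + 15*s + 18)
The result of step 3 is T(s) in lowest terms. Its denominator has leading coefficient 36; dividing the denominator through by 36 makes it monic.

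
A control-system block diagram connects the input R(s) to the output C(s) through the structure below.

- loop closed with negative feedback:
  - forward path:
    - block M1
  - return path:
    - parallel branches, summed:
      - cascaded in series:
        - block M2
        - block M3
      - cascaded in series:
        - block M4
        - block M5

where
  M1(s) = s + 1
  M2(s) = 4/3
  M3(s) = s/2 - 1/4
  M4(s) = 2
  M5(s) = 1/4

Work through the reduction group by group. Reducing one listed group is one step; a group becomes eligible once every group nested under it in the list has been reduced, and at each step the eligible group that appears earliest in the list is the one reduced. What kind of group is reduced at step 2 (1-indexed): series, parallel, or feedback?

Step 1. multiply M2, M3 (series)
Step 2. multiply M4, M5 (series)
Step 3. reduce the parallel group (M2*M3), (M4*M5)
Step 4. reduce the feedback loop with forward M1 and return ((M2*M3)+(M4*M5))
So the answer for step 2 is series.

Therefore the answer is series.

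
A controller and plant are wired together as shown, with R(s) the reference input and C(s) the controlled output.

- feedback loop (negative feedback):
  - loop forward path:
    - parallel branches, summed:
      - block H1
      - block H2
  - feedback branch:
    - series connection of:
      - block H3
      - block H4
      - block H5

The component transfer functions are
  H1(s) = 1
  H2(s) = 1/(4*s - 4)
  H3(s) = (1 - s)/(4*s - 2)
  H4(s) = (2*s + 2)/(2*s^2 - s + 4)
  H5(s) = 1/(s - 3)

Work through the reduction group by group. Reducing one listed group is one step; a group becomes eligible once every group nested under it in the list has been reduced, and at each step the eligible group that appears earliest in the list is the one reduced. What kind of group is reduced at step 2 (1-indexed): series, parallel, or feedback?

Step 1: reduce the parallel group H1, H2
Step 2: cascade H3, H4, H5
Step 3: feedback reduction of (H1+H2), (H3*H4*H5)
Step 2 collapses a series group.

Answer: series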